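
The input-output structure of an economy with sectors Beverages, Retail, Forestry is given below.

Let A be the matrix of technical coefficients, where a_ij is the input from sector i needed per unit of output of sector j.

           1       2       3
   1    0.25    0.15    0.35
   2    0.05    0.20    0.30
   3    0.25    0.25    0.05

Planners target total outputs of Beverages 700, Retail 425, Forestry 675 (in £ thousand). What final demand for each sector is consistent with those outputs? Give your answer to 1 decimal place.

I − A =
  [   0.75    -0.15    -0.35]
  [  -0.05     0.80    -0.30]
  [  -0.25    -0.25     0.95]
d = (I − A) x:
  d_1 = (+0.75)·700 + (-0.15)·425 + (-0.35)·675 = 225.0
  d_2 = (-0.05)·700 + (+0.80)·425 + (-0.30)·675 = 102.5
  d_3 = (-0.25)·700 + (-0.25)·425 + (+0.95)·675 = 360.0

d_1 = 225.0, d_2 = 102.5, d_3 = 360.0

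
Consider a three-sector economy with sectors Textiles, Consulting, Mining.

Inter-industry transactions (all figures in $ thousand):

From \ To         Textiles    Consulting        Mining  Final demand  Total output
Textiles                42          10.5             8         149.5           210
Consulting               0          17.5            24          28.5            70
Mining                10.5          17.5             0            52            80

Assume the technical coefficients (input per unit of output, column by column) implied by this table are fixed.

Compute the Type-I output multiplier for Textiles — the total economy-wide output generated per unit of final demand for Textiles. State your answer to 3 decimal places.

m_1 = 1.362

Technical coefficients a_ij = z_ij / X_j:
  a_11 = 42/210 = 0.20, a_21 = 0/210 = 0.00, a_31 = 10.5/210 = 0.05
  a_12 = 10.5/70 = 0.15, a_22 = 17.5/70 = 0.25, a_32 = 17.5/70 = 0.25
  a_13 = 8/80 = 0.10, a_23 = 24/80 = 0.30, a_33 = 0/80 = 0.00
I − A =
  [   0.80    -0.15    -0.10]
  [   0.00     0.75    -0.30]
  [  -0.05    -0.25     1.00]
Cofactors of I−A, C_ij = (−1)^(i+j)·(minor ij) (rows/columns in the sector order above):
  C_11 = (0.75)(1.00) − (-0.30)(-0.25) = 0.6750
  C_12 = −[(0.00)(1.00) − (-0.30)(-0.05)] = 0.0150
  C_13 = (0.00)(-0.25) − (0.75)(-0.05) = 0.0375
  C_21 = −[(-0.15)(1.00) − (-0.10)(-0.25)] = 0.1750
  C_22 = (0.80)(1.00) − (-0.10)(-0.05) = 0.7950
  C_23 = −[(0.80)(-0.25) − (-0.15)(-0.05)] = 0.2075
  C_31 = (-0.15)(-0.30) − (-0.10)(0.75) = 0.1200
  C_32 = −[(0.80)(-0.30) − (-0.10)(0.00)] = 0.2400
  C_33 = (0.80)(0.75) − (-0.15)(0.00) = 0.6000
det(I−A) = Σ_j (I−A)_1j·C_1j = (0.80)(0.6750) + (-0.15)(0.0150) + (-0.10)(0.0375) = 0.5340
adj(I−A) = Cᵀ =
  [ 0.6750   0.1750   0.1200]
  [ 0.0150   0.7950   0.2400]
  [ 0.0375   0.2075   0.6000]
(I − A)⁻¹ = adj(I−A) / det(I−A) ≈
  [   1.2640     0.3277     0.2247]
  [   0.0281     1.4888     0.4494]
  [   0.0702     0.3886     1.1236]
The output multiplier for sector j is the column-j sum of the Leontief inverse (I − A)⁻¹ = adj(I−A) / det(I−A).
Column 1 of adj(I−A): (0.6750, 0.0150, 0.0375); det(I−A) = 0.5340.
m_1 = (0.6750 + 0.0150 + 0.0375) / 0.5340 = 0.7275 / 0.5340 ≈ 1.362.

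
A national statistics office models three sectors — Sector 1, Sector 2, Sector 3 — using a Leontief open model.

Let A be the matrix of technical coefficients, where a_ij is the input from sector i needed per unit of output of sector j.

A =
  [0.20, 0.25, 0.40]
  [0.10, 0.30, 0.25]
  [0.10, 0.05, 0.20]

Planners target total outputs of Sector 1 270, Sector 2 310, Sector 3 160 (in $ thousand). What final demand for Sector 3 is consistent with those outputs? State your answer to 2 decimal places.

d_3 = 85.50

I − A =
  [   0.80    -0.25    -0.40]
  [  -0.10     0.70    -0.25]
  [  -0.10    -0.05     0.80]
d = (I − A) x:
  d_1 = (+0.80)·270 + (-0.25)·310 + (-0.40)·160 = 74.50
  d_2 = (-0.10)·270 + (+0.70)·310 + (-0.25)·160 = 150.00
  d_3 = (-0.10)·270 + (-0.05)·310 + (+0.80)·160 = 85.50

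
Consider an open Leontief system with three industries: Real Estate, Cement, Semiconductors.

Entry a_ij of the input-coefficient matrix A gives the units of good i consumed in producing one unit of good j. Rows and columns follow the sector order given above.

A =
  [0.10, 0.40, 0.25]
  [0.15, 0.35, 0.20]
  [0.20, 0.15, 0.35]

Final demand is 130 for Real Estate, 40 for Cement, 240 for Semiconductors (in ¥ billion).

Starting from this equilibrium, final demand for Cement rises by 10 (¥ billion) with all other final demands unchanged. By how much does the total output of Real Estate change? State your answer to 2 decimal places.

I − A =
  [   0.90    -0.40    -0.25]
  [  -0.15     0.65    -0.20]
  [  -0.20    -0.15     0.65]
Cofactors of I−A, C_ij = (−1)^(i+j)·(minor ij) (rows/columns in the sector order above):
  C_11 = (0.65)(0.65) − (-0.20)(-0.15) = 0.3925
  C_12 = −[(-0.15)(0.65) − (-0.20)(-0.20)] = 0.1375
  C_13 = (-0.15)(-0.15) − (0.65)(-0.20) = 0.1525
  C_21 = −[(-0.40)(0.65) − (-0.25)(-0.15)] = 0.2975
  C_22 = (0.90)(0.65) − (-0.25)(-0.20) = 0.5350
  C_23 = −[(0.90)(-0.15) − (-0.40)(-0.20)] = 0.2150
  C_31 = (-0.40)(-0.20) − (-0.25)(0.65) = 0.2425
  C_32 = −[(0.90)(-0.20) − (-0.25)(-0.15)] = 0.2175
  C_33 = (0.90)(0.65) − (-0.40)(-0.15) = 0.5250
det(I−A) = Σ_j (I−A)_1j·C_1j = (0.90)(0.3925) + (-0.40)(0.1375) + (-0.25)(0.1525) = 0.260125
adj(I−A) = Cᵀ =
  [ 0.3925   0.2975   0.2425]
  [ 0.1375   0.5350   0.2175]
  [ 0.1525   0.2150   0.5250]
(I − A)⁻¹ = adj(I−A) / det(I−A) ≈
  [   1.5089     1.1437     0.9322]
  [   0.5286     2.0567     0.8361]
  [   0.5863     0.8265     2.0183]
Δx = (I − A)⁻¹ Δd with Δd having +10 in the Cement component and 0 elsewhere.
So Δx_1 = L_12 · (+10), where L_12 = adj(I−A)_12 / det(I−A) = 0.2975 / 0.260125.
Δx_1 = 0.2975 × (+10) / 0.260125 = 2.975 / 0.260125 ≈ 11.44.

Δx_1 = 11.44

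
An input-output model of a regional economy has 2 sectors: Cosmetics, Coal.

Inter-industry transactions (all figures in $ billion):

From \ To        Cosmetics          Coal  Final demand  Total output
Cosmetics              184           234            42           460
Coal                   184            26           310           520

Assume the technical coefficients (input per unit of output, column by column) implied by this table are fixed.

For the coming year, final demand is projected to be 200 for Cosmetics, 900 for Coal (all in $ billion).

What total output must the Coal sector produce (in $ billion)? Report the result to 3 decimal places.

Technical coefficients a_ij = z_ij / X_j:
  a_11 = 184/460 = 0.40, a_21 = 184/460 = 0.40
  a_12 = 234/520 = 0.45, a_22 = 26/520 = 0.05
I − A =
  [   0.60    -0.45]
  [  -0.40     0.95]
det(I−A) = (0.60)(0.95) − (-0.45)(-0.40) = 0.3900
adj(I−A) = [[0.95, 0.45], [0.40, 0.60]]
(I − A)⁻¹ = adj(I−A) / det(I−A) ≈
  [   2.4359     1.1538]
  [   1.0256     1.5385]
x = (I − A)⁻¹ d = adj(I−A)·d / det(I−A), with det(I−A) = 0.3900:
  x_1 = (0.95·200 + 0.45·900) / 0.3900 = 595.00 / 0.3900 ≈ 1525.641
  x_2 = (0.40·200 + 0.60·900) / 0.3900 = 620.00 / 0.3900 ≈ 1589.744

x_2 = 1589.744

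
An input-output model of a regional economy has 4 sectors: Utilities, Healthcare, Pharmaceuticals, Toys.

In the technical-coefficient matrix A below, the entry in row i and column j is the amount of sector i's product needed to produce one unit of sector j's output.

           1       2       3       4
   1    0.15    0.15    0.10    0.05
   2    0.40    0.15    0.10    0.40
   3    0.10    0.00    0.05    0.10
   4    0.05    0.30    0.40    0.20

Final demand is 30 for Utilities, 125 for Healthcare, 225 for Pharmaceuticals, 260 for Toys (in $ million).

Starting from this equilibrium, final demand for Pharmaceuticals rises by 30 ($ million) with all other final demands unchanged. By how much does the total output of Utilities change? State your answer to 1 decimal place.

Δx_1 = 9.4

I − A =
  [   0.85    -0.15    -0.10    -0.05]
  [  -0.40     0.85    -0.10    -0.40]
  [  -0.10     0.00     0.95    -0.10]
  [  -0.05    -0.30    -0.40     0.80]
Compute the cofactors C_ij = (−1)^(i+j)·(3×3 minor ij) of I−A; the adjugate is their transpose:
adj(I−A) = Cᵀ =
  [ 0.495000   0.125250   0.110500   0.107375]
  [ 0.331500   0.599125   0.245750   0.351000]
  [ 0.072250   0.039750   0.416875   0.076500]
  [ 0.191375   0.252375   0.307500   0.619375]
det(I−A) = Σ_j (I−A)_1j·C_1j = (0.85)(0.495000) + (-0.15)(0.331500) + (-0.10)(0.072250) + (-0.05)(0.191375) = 0.35423125
(I − A)⁻¹ = adj(I−A) / det(I−A) ≈
  [   1.3974     0.3536     0.3119     0.3031]
  [   0.9358     1.6913     0.6938     0.9909]
  [   0.2040     0.1122     1.1768     0.2160]
  [   0.5403     0.7125     0.8681     1.7485]
Δx = (I − A)⁻¹ Δd with Δd having +30 in the Pharmaceuticals component and 0 elsewhere.
So Δx_1 = L_13 · (+30), where L_13 = adj(I−A)_13 / det(I−A) = 0.110500 / 0.35423125.
Δx_1 = 0.110500 × (+30) / 0.35423125 = 3.315 / 0.35423125 ≈ 9.4.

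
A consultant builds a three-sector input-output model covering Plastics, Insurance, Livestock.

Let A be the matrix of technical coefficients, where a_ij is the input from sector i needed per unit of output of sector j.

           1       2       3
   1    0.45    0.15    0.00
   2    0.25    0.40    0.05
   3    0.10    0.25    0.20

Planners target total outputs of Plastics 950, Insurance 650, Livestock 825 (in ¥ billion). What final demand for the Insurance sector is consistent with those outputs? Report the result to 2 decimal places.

d_2 = 111.25

I − A =
  [   0.55    -0.15     0.00]
  [  -0.25     0.60    -0.05]
  [  -0.10    -0.25     0.80]
d = (I − A) x:
  d_1 = (+0.55)·950 + (-0.15)·650 + (+0.00)·825 = 425.00
  d_2 = (-0.25)·950 + (+0.60)·650 + (-0.05)·825 = 111.25
  d_3 = (-0.10)·950 + (-0.25)·650 + (+0.80)·825 = 402.50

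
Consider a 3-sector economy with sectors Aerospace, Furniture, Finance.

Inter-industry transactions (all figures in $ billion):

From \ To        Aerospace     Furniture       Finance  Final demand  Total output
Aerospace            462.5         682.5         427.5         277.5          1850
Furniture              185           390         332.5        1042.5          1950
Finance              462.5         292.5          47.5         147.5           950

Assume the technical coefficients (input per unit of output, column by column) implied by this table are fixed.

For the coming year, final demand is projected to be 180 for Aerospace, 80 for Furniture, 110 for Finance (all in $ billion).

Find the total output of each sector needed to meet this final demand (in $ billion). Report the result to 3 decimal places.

x_1 = 574.122, x_2 = 309.932, x_3 = 315.811

Technical coefficients a_ij = z_ij / X_j:
  a_11 = 462.5/1850 = 0.25, a_21 = 185/1850 = 0.10, a_31 = 462.5/1850 = 0.25
  a_12 = 682.5/1950 = 0.35, a_22 = 390/1950 = 0.20, a_32 = 292.5/1950 = 0.15
  a_13 = 427.5/950 = 0.45, a_23 = 332.5/950 = 0.35, a_33 = 47.5/950 = 0.05
I − A =
  [   0.75    -0.35    -0.45]
  [  -0.10     0.80    -0.35]
  [  -0.25    -0.15     0.95]
Cofactors of I−A, C_ij = (−1)^(i+j)·(minor ij) (rows/columns in the sector order above):
  C_11 = (0.80)(0.95) − (-0.35)(-0.15) = 0.7075
  C_12 = −[(-0.10)(0.95) − (-0.35)(-0.25)] = 0.1825
  C_13 = (-0.10)(-0.15) − (0.80)(-0.25) = 0.2150
  C_21 = −[(-0.35)(0.95) − (-0.45)(-0.15)] = 0.4000
  C_22 = (0.75)(0.95) − (-0.45)(-0.25) = 0.6000
  C_23 = −[(0.75)(-0.15) − (-0.35)(-0.25)] = 0.2000
  C_31 = (-0.35)(-0.35) − (-0.45)(0.80) = 0.4825
  C_32 = −[(0.75)(-0.35) − (-0.45)(-0.10)] = 0.3075
  C_33 = (0.75)(0.80) − (-0.35)(-0.10) = 0.5650
det(I−A) = Σ_j (I−A)_1j·C_1j = (0.75)(0.7075) + (-0.35)(0.1825) + (-0.45)(0.2150) = 0.3700
adj(I−A) = Cᵀ =
  [ 0.7075   0.4000   0.4825]
  [ 0.1825   0.6000   0.3075]
  [ 0.2150   0.2000   0.5650]
(I − A)⁻¹ = adj(I−A) / det(I−A) ≈
  [   1.9122     1.0811     1.3041]
  [   0.4932     1.6216     0.8311]
  [   0.5811     0.5405     1.5270]
x = (I − A)⁻¹ d = adj(I−A)·d / det(I−A), with det(I−A) = 0.3700:
  x_1 = (0.7075·180 + 0.4000·80 + 0.4825·110) / 0.3700 = 212.425 / 0.3700 ≈ 574.122
  x_2 = (0.1825·180 + 0.6000·80 + 0.3075·110) / 0.3700 = 114.675 / 0.3700 ≈ 309.932
  x_3 = (0.2150·180 + 0.2000·80 + 0.5650·110) / 0.3700 = 116.85 / 0.3700 ≈ 315.811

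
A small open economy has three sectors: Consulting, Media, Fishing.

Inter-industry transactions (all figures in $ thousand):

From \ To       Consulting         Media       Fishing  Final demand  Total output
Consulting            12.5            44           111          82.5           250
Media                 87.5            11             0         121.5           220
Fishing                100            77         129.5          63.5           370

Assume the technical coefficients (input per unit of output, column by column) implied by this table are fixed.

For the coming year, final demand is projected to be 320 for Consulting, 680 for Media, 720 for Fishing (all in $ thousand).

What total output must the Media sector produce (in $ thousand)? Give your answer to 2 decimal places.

Technical coefficients a_ij = z_ij / X_j:
  a_11 = 12.5/250 = 0.05, a_21 = 87.5/250 = 0.35, a_31 = 100/250 = 0.40
  a_12 = 44/220 = 0.20, a_22 = 11/220 = 0.05, a_32 = 77/220 = 0.35
  a_13 = 111/370 = 0.30, a_23 = 0/370 = 0.00, a_33 = 129.5/370 = 0.35
I − A =
  [   0.95    -0.20    -0.30]
  [  -0.35     0.95     0.00]
  [  -0.40    -0.35     0.65]
Cofactors of I−A, C_ij = (−1)^(i+j)·(minor ij) (rows/columns in the sector order above):
  C_11 = (0.95)(0.65) − (0.00)(-0.35) = 0.6175
  C_12 = −[(-0.35)(0.65) − (0.00)(-0.40)] = 0.2275
  C_13 = (-0.35)(-0.35) − (0.95)(-0.40) = 0.5025
  C_21 = −[(-0.20)(0.65) − (-0.30)(-0.35)] = 0.2350
  C_22 = (0.95)(0.65) − (-0.30)(-0.40) = 0.4975
  C_23 = −[(0.95)(-0.35) − (-0.20)(-0.40)] = 0.4125
  C_31 = (-0.20)(0.00) − (-0.30)(0.95) = 0.2850
  C_32 = −[(0.95)(0.00) − (-0.30)(-0.35)] = 0.1050
  C_33 = (0.95)(0.95) − (-0.20)(-0.35) = 0.8325
det(I−A) = Σ_j (I−A)_1j·C_1j = (0.95)(0.6175) + (-0.20)(0.2275) + (-0.30)(0.5025) = 0.390375
adj(I−A) = Cᵀ =
  [ 0.6175   0.2350   0.2850]
  [ 0.2275   0.4975   0.1050]
  [ 0.5025   0.4125   0.8325]
(I − A)⁻¹ = adj(I−A) / det(I−A) ≈
  [   1.5818     0.6020     0.7301]
  [   0.5828     1.2744     0.2690]
  [   1.2872     1.0567     2.1326]
x = (I − A)⁻¹ d = adj(I−A)·d / det(I−A), with det(I−A) = 0.390375:
  x_1 = (0.6175·320 + 0.2350·680 + 0.2850·720) / 0.390375 = 562.60 / 0.390375 ≈ 1441.18
  x_2 = (0.2275·320 + 0.4975·680 + 0.1050·720) / 0.390375 = 486.70 / 0.390375 ≈ 1246.75
  x_3 = (0.5025·320 + 0.4125·680 + 0.8325·720) / 0.390375 = 1040.70 / 0.390375 ≈ 2665.90

x_2 = 1246.75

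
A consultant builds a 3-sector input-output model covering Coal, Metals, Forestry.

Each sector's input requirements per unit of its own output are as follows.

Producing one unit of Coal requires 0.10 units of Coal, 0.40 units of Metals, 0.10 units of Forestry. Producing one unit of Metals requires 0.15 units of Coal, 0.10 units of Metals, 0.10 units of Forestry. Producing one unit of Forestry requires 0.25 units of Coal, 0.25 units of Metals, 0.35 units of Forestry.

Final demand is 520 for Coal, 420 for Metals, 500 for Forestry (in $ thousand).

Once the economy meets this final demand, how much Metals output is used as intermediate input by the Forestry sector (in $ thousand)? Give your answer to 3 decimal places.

I − A =
  [   0.90    -0.15    -0.25]
  [  -0.40     0.90    -0.25]
  [  -0.10    -0.10     0.65]
Cofactors of I−A, C_ij = (−1)^(i+j)·(minor ij) (rows/columns in the sector order above):
  C_11 = (0.90)(0.65) − (-0.25)(-0.10) = 0.5600
  C_12 = −[(-0.40)(0.65) − (-0.25)(-0.10)] = 0.2850
  C_13 = (-0.40)(-0.10) − (0.90)(-0.10) = 0.1300
  C_21 = −[(-0.15)(0.65) − (-0.25)(-0.10)] = 0.1225
  C_22 = (0.90)(0.65) − (-0.25)(-0.10) = 0.5600
  C_23 = −[(0.90)(-0.10) − (-0.15)(-0.10)] = 0.1050
  C_31 = (-0.15)(-0.25) − (-0.25)(0.90) = 0.2625
  C_32 = −[(0.90)(-0.25) − (-0.25)(-0.40)] = 0.3250
  C_33 = (0.90)(0.90) − (-0.15)(-0.40) = 0.7500
det(I−A) = Σ_j (I−A)_1j·C_1j = (0.90)(0.5600) + (-0.15)(0.2850) + (-0.25)(0.1300) = 0.42875
adj(I−A) = Cᵀ =
  [ 0.5600   0.1225   0.2625]
  [ 0.2850   0.5600   0.3250]
  [ 0.1300   0.1050   0.7500]
(I − A)⁻¹ = adj(I−A) / det(I−A) ≈
  [   1.3061     0.2857     0.6122]
  [   0.6647     1.3061     0.7580]
  [   0.3032     0.2449     1.7493]
First solve x = (I − A)⁻¹ d = adj(I−A)·d / det(I−A); in particular x_F = (0.1300·520 + 0.1050·420 + 0.7500·500) / 0.42875 = 486.70 / 0.42875 ≈ 1135.16035.
Intermediate flow from M to F: z_MF = a_MF · x_F = 0.25 × 486.70 / 0.42875 = 121.675 / 0.42875 ≈ 283.790.

z_MF = 283.790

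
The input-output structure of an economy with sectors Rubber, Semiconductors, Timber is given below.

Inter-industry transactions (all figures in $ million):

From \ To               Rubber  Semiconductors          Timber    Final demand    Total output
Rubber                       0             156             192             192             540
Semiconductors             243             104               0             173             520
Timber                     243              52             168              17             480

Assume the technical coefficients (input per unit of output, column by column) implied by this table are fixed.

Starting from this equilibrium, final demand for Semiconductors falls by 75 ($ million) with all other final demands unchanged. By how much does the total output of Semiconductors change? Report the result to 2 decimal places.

Technical coefficients a_ij = z_ij / X_j:
  a_11 = 0/540 = 0.00, a_21 = 243/540 = 0.45, a_31 = 243/540 = 0.45
  a_12 = 156/520 = 0.30, a_22 = 104/520 = 0.20, a_32 = 52/520 = 0.10
  a_13 = 192/480 = 0.40, a_23 = 0/480 = 0.00, a_33 = 168/480 = 0.35
I − A =
  [   1.00    -0.30    -0.40]
  [  -0.45     0.80     0.00]
  [  -0.45    -0.10     0.65]
Cofactors of I−A, C_ij = (−1)^(i+j)·(minor ij) (rows/columns in the sector order above):
  C_11 = (0.80)(0.65) − (0.00)(-0.10) = 0.5200
  C_12 = −[(-0.45)(0.65) − (0.00)(-0.45)] = 0.2925
  C_13 = (-0.45)(-0.10) − (0.80)(-0.45) = 0.4050
  C_21 = −[(-0.30)(0.65) − (-0.40)(-0.10)] = 0.2350
  C_22 = (1.00)(0.65) − (-0.40)(-0.45) = 0.4700
  C_23 = −[(1.00)(-0.10) − (-0.30)(-0.45)] = 0.2350
  C_31 = (-0.30)(0.00) − (-0.40)(0.80) = 0.3200
  C_32 = −[(1.00)(0.00) − (-0.40)(-0.45)] = 0.1800
  C_33 = (1.00)(0.80) − (-0.30)(-0.45) = 0.6650
det(I−A) = Σ_j (I−A)_1j·C_1j = (1.00)(0.5200) + (-0.30)(0.2925) + (-0.40)(0.4050) = 0.27025
adj(I−A) = Cᵀ =
  [ 0.5200   0.2350   0.3200]
  [ 0.2925   0.4700   0.1800]
  [ 0.4050   0.2350   0.6650]
(I − A)⁻¹ = adj(I−A) / det(I−A) ≈
  [   1.9241     0.8696     1.1841]
  [   1.0823     1.7391     0.6660]
  [   1.4986     0.8696     2.4607]
Δx = (I − A)⁻¹ Δd with Δd having -75 in the Semiconductors component and 0 elsewhere.
So Δx_2 = L_22 · (-75), where L_22 = adj(I−A)_22 / det(I−A) = 0.4700 / 0.27025.
Δx_2 = 0.4700 × (-75) / 0.27025 = -35.25 / 0.27025 ≈ -130.43.

Δx_2 = -130.43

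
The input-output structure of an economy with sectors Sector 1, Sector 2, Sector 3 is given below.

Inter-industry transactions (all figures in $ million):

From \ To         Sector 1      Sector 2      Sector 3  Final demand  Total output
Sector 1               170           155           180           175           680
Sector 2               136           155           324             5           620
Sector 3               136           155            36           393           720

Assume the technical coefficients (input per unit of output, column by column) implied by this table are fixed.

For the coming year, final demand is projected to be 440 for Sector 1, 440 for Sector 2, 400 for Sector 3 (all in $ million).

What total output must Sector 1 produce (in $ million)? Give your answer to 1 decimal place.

Technical coefficients a_ij = z_ij / X_j:
  a_11 = 170/680 = 0.25, a_21 = 136/680 = 0.20, a_31 = 136/680 = 0.20
  a_12 = 155/620 = 0.25, a_22 = 155/620 = 0.25, a_32 = 155/620 = 0.25
  a_13 = 180/720 = 0.25, a_23 = 324/720 = 0.45, a_33 = 36/720 = 0.05
I − A =
  [   0.75    -0.25    -0.25]
  [  -0.20     0.75    -0.45]
  [  -0.20    -0.25     0.95]
Cofactors of I−A, C_ij = (−1)^(i+j)·(minor ij) (rows/columns in the sector order above):
  C_11 = (0.75)(0.95) − (-0.45)(-0.25) = 0.6000
  C_12 = −[(-0.20)(0.95) − (-0.45)(-0.20)] = 0.2800
  C_13 = (-0.20)(-0.25) − (0.75)(-0.20) = 0.2000
  C_21 = −[(-0.25)(0.95) − (-0.25)(-0.25)] = 0.3000
  C_22 = (0.75)(0.95) − (-0.25)(-0.20) = 0.6625
  C_23 = −[(0.75)(-0.25) − (-0.25)(-0.20)] = 0.2375
  C_31 = (-0.25)(-0.45) − (-0.25)(0.75) = 0.3000
  C_32 = −[(0.75)(-0.45) − (-0.25)(-0.20)] = 0.3875
  C_33 = (0.75)(0.75) − (-0.25)(-0.20) = 0.5125
det(I−A) = Σ_j (I−A)_1j·C_1j = (0.75)(0.6000) + (-0.25)(0.2800) + (-0.25)(0.2000) = 0.3300
adj(I−A) = Cᵀ =
  [ 0.6000   0.3000   0.3000]
  [ 0.2800   0.6625   0.3875]
  [ 0.2000   0.2375   0.5125]
(I − A)⁻¹ = adj(I−A) / det(I−A) ≈
  [   1.8182     0.9091     0.9091]
  [   0.8485     2.0076     1.1742]
  [   0.6061     0.7197     1.5530]
x = (I − A)⁻¹ d = adj(I−A)·d / det(I−A), with det(I−A) = 0.3300:
  x_1 = (0.6000·440 + 0.3000·440 + 0.3000·400) / 0.3300 = 516.00 / 0.3300 ≈ 1563.6
  x_2 = (0.2800·440 + 0.6625·440 + 0.3875·400) / 0.3300 = 569.70 / 0.3300 ≈ 1726.4
  x_3 = (0.2000·440 + 0.2375·440 + 0.5125·400) / 0.3300 = 397.50 / 0.3300 ≈ 1204.5

x_1 = 1563.6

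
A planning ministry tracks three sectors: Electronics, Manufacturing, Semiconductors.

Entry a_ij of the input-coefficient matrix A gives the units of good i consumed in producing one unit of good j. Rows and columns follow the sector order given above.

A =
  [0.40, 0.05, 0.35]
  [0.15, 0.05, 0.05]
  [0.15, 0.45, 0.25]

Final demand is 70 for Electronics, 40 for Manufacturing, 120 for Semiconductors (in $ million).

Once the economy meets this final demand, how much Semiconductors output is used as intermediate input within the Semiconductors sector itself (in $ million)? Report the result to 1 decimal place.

I − A =
  [   0.60    -0.05    -0.35]
  [  -0.15     0.95    -0.05]
  [  -0.15    -0.45     0.75]
Cofactors of I−A, C_ij = (−1)^(i+j)·(minor ij) (rows/columns in the sector order above):
  C_11 = (0.95)(0.75) − (-0.05)(-0.45) = 0.6900
  C_12 = −[(-0.15)(0.75) − (-0.05)(-0.15)] = 0.1200
  C_13 = (-0.15)(-0.45) − (0.95)(-0.15) = 0.2100
  C_21 = −[(-0.05)(0.75) − (-0.35)(-0.45)] = 0.1950
  C_22 = (0.60)(0.75) − (-0.35)(-0.15) = 0.3975
  C_23 = −[(0.60)(-0.45) − (-0.05)(-0.15)] = 0.2775
  C_31 = (-0.05)(-0.05) − (-0.35)(0.95) = 0.3350
  C_32 = −[(0.60)(-0.05) − (-0.35)(-0.15)] = 0.0825
  C_33 = (0.60)(0.95) − (-0.05)(-0.15) = 0.5625
det(I−A) = Σ_j (I−A)_1j·C_1j = (0.60)(0.6900) + (-0.05)(0.1200) + (-0.35)(0.2100) = 0.3345
adj(I−A) = Cᵀ =
  [ 0.6900   0.1950   0.3350]
  [ 0.1200   0.3975   0.0825]
  [ 0.2100   0.2775   0.5625]
(I − A)⁻¹ = adj(I−A) / det(I−A) ≈
  [   2.0628     0.5830     1.0015]
  [   0.3587     1.1883     0.2466]
  [   0.6278     0.8296     1.6816]
First solve x = (I − A)⁻¹ d = adj(I−A)·d / det(I−A); in particular x_S = (0.2100·70 + 0.2775·40 + 0.5625·120) / 0.3345 = 93.30 / 0.3345 ≈ 278.924.
Intermediate flow from S to S: z_SS = a_SS · x_S = 0.25 × 93.30 / 0.3345 = 23.325 / 0.3345 ≈ 69.7.

z_SS = 69.7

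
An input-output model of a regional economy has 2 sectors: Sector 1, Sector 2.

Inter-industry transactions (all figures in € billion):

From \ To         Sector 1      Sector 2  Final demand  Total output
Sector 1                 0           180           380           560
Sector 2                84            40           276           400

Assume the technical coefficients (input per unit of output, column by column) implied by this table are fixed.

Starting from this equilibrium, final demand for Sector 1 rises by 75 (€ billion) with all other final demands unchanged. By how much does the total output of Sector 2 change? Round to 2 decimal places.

Technical coefficients a_ij = z_ij / X_j:
  a_11 = 0/560 = 0.00, a_21 = 84/560 = 0.15
  a_12 = 180/400 = 0.45, a_22 = 40/400 = 0.10
I − A =
  [   1.00    -0.45]
  [  -0.15     0.90]
det(I−A) = (1.00)(0.90) − (-0.45)(-0.15) = 0.8325
adj(I−A) = [[0.90, 0.45], [0.15, 1.00]]
(I − A)⁻¹ = adj(I−A) / det(I−A) ≈
  [   1.0811     0.5405]
  [   0.1802     1.2012]
Δx = (I − A)⁻¹ Δd with Δd having +75 in the Sector 1 component and 0 elsewhere.
So Δx_2 = L_21 · (+75), where L_21 = adj(I−A)_21 / det(I−A) = 0.15 / 0.8325.
Δx_2 = 0.15 × (+75) / 0.8325 = 11.25 / 0.8325 ≈ 13.51.

Δx_2 = 13.51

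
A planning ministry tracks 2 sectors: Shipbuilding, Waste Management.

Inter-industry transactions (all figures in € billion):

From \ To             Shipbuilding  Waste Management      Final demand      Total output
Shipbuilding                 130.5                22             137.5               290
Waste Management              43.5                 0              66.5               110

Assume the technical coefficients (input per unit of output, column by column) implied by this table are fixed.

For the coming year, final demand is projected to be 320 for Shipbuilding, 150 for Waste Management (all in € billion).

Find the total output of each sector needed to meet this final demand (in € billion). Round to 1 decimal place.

x_S = 673.1, x_W = 251.0

Technical coefficients a_ij = z_ij / X_j:
  a_SS = 130.5/290 = 0.45, a_WS = 43.5/290 = 0.15
  a_SW = 22/110 = 0.20, a_WW = 0/110 = 0.00
I − A =
  [   0.55    -0.20]
  [  -0.15     1.00]
det(I−A) = (0.55)(1.00) − (-0.20)(-0.15) = 0.5200
adj(I−A) = [[1.00, 0.20], [0.15, 0.55]]
(I − A)⁻¹ = adj(I−A) / det(I−A) ≈
  [   1.9231     0.3846]
  [   0.2885     1.0577]
x = (I − A)⁻¹ d = adj(I−A)·d / det(I−A), with det(I−A) = 0.5200:
  x_S = (1.00·320 + 0.20·150) / 0.5200 = 350.00 / 0.5200 ≈ 673.1
  x_W = (0.15·320 + 0.55·150) / 0.5200 = 130.50 / 0.5200 ≈ 251.0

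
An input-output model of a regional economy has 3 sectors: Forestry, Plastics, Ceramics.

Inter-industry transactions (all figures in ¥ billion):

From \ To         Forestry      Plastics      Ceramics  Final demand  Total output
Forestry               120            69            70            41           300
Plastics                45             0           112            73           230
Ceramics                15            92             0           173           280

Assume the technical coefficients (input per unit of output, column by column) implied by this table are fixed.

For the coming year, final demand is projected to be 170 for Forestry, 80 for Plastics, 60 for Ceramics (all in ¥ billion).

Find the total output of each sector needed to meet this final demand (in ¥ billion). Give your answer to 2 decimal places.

Technical coefficients a_ij = z_ij / X_j:
  a_FF = 120/300 = 0.40, a_PF = 45/300 = 0.15, a_CF = 15/300 = 0.05
  a_FP = 69/230 = 0.30, a_PP = 0/230 = 0.00, a_CP = 92/230 = 0.40
  a_FC = 70/280 = 0.25, a_PC = 112/280 = 0.40, a_CC = 0/280 = 0.00
I − A =
  [   0.60    -0.30    -0.25]
  [  -0.15     1.00    -0.40]
  [  -0.05    -0.40     1.00]
Cofactors of I−A, C_ij = (−1)^(i+j)·(minor ij) (rows/columns in the sector order above):
  C_11 = (1.00)(1.00) − (-0.40)(-0.40) = 0.8400
  C_12 = −[(-0.15)(1.00) − (-0.40)(-0.05)] = 0.1700
  C_13 = (-0.15)(-0.40) − (1.00)(-0.05) = 0.1100
  C_21 = −[(-0.30)(1.00) − (-0.25)(-0.40)] = 0.4000
  C_22 = (0.60)(1.00) − (-0.25)(-0.05) = 0.5875
  C_23 = −[(0.60)(-0.40) − (-0.30)(-0.05)] = 0.2550
  C_31 = (-0.30)(-0.40) − (-0.25)(1.00) = 0.3700
  C_32 = −[(0.60)(-0.40) − (-0.25)(-0.15)] = 0.2775
  C_33 = (0.60)(1.00) − (-0.30)(-0.15) = 0.5550
det(I−A) = Σ_j (I−A)_1j·C_1j = (0.60)(0.8400) + (-0.30)(0.1700) + (-0.25)(0.1100) = 0.4255
adj(I−A) = Cᵀ =
  [ 0.8400   0.4000   0.3700]
  [ 0.1700   0.5875   0.2775]
  [ 0.1100   0.2550   0.5550]
(I − A)⁻¹ = adj(I−A) / det(I−A) ≈
  [   1.9741     0.9401     0.8696]
  [   0.3995     1.3807     0.6522]
  [   0.2585     0.5993     1.3043]
x = (I − A)⁻¹ d = adj(I−A)·d / det(I−A), with det(I−A) = 0.4255:
  x_F = (0.8400·170 + 0.4000·80 + 0.3700·60) / 0.4255 = 197.00 / 0.4255 ≈ 462.98
  x_P = (0.1700·170 + 0.5875·80 + 0.2775·60) / 0.4255 = 92.55 / 0.4255 ≈ 217.51
  x_C = (0.1100·170 + 0.2550·80 + 0.5550·60) / 0.4255 = 72.40 / 0.4255 ≈ 170.15

x_F = 462.98, x_P = 217.51, x_C = 170.15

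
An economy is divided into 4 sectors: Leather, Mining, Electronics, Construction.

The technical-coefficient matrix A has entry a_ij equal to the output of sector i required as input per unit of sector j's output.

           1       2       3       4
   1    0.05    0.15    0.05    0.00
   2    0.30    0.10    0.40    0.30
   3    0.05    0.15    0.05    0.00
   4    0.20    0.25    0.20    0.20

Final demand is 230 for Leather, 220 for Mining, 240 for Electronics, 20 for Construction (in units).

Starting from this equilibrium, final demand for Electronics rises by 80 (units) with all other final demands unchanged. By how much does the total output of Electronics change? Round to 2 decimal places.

Δx_3 = 94.92

I − A =
  [   0.95    -0.15    -0.05     0.00]
  [  -0.30     0.90    -0.40    -0.30]
  [  -0.05    -0.15     0.95     0.00]
  [  -0.20    -0.25    -0.20     0.80]
Compute the cofactors C_ij = (−1)^(i+j)·(3×3 minor ij) of I−A; the adjugate is their transpose:
adj(I−A) = Cᵀ =
  [ 0.55575   0.12000   0.08925   0.04500]
  [ 0.30400   0.72000   0.37600   0.27000]
  [ 0.07725   0.12000   0.56775   0.04500]
  [ 0.25325   0.28500   0.28175   0.70500]
det(I−A) = Σ_j (I−A)_1j·C_1j = (0.95)(0.55575) + (-0.15)(0.30400) + (-0.05)(0.07725) + (0.00)(0.25325) = 0.4785
(I − A)⁻¹ = adj(I−A) / det(I−A) ≈
  [   1.1614     0.2508     0.1865     0.0940]
  [   0.6353     1.5047     0.7858     0.5643]
  [   0.1614     0.2508     1.1865     0.0940]
  [   0.5293     0.5956     0.5888     1.4734]
Δx = (I − A)⁻¹ Δd with Δd having +80 in the Electronics component and 0 elsewhere.
So Δx_3 = L_33 · (+80), where L_33 = adj(I−A)_33 / det(I−A) = 0.56775 / 0.4785.
Δx_3 = 0.56775 × (+80) / 0.4785 = 45.42 / 0.4785 ≈ 94.92.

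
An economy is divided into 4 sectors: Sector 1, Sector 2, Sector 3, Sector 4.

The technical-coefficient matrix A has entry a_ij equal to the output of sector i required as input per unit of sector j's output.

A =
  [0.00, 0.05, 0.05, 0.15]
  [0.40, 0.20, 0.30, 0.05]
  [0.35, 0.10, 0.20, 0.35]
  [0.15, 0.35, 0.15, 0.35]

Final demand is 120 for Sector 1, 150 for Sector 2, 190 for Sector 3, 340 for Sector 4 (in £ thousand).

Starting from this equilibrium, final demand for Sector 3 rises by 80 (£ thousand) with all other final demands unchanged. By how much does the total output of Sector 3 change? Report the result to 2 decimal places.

Δx_3 = 155.82

I − A =
  [   1.00    -0.05    -0.05    -0.15]
  [  -0.40     0.80    -0.30    -0.05]
  [  -0.35    -0.10     0.80    -0.35]
  [  -0.15    -0.35    -0.15     0.65]
Compute the cofactors C_ij = (−1)^(i+j)·(3×3 minor ij) of I−A; the adjugate is their transpose:
adj(I−A) = Cᵀ =
  [ 0.303000   0.077000   0.069000   0.113000]
  [ 0.279625   0.427625   0.218125   0.214875]
  [ 0.293625   0.217625   0.450125   0.326875]
  [ 0.288250   0.298250   0.237250   0.572750]
det(I−A) = Σ_j (I−A)_1j·C_1j = (1.00)(0.303000) + (-0.05)(0.279625) + (-0.05)(0.293625) + (-0.15)(0.288250) = 0.2311
(I − A)⁻¹ = adj(I−A) / det(I−A) ≈
  [   1.3111     0.3332     0.2986     0.4890]
  [   1.2100     1.8504     0.9439     0.9298]
  [   1.2706     0.9417     1.9477     1.4144]
  [   1.2473     1.2906     1.0266     2.4784]
Δx = (I − A)⁻¹ Δd with Δd having +80 in the Sector 3 component and 0 elsewhere.
So Δx_3 = L_33 · (+80), where L_33 = adj(I−A)_33 / det(I−A) = 0.450125 / 0.2311.
Δx_3 = 0.450125 × (+80) / 0.2311 = 36.01 / 0.2311 ≈ 155.82.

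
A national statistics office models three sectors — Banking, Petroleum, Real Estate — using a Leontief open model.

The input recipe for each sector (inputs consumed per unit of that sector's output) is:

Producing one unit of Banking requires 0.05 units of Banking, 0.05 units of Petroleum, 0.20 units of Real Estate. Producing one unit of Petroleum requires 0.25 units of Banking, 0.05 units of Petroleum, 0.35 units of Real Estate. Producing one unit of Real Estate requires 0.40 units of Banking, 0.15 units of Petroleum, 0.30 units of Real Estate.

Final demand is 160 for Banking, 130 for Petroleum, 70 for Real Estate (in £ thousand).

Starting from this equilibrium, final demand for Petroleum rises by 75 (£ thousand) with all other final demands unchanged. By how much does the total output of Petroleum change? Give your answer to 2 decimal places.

Δx_2 = 90.91

I − A =
  [   0.95    -0.25    -0.40]
  [  -0.05     0.95    -0.15]
  [  -0.20    -0.35     0.70]
Cofactors of I−A, C_ij = (−1)^(i+j)·(minor ij) (rows/columns in the sector order above):
  C_11 = (0.95)(0.70) − (-0.15)(-0.35) = 0.6125
  C_12 = −[(-0.05)(0.70) − (-0.15)(-0.20)] = 0.0650
  C_13 = (-0.05)(-0.35) − (0.95)(-0.20) = 0.2075
  C_21 = −[(-0.25)(0.70) − (-0.40)(-0.35)] = 0.3150
  C_22 = (0.95)(0.70) − (-0.40)(-0.20) = 0.5850
  C_23 = −[(0.95)(-0.35) − (-0.25)(-0.20)] = 0.3825
  C_31 = (-0.25)(-0.15) − (-0.40)(0.95) = 0.4175
  C_32 = −[(0.95)(-0.15) − (-0.40)(-0.05)] = 0.1625
  C_33 = (0.95)(0.95) − (-0.25)(-0.05) = 0.8900
det(I−A) = Σ_j (I−A)_1j·C_1j = (0.95)(0.6125) + (-0.25)(0.0650) + (-0.40)(0.2075) = 0.482625
adj(I−A) = Cᵀ =
  [ 0.6125   0.3150   0.4175]
  [ 0.0650   0.5850   0.1625]
  [ 0.2075   0.3825   0.8900]
(I − A)⁻¹ = adj(I−A) / det(I−A) ≈
  [   1.2691     0.6527     0.8651]
  [   0.1347     1.2121     0.3367]
  [   0.4299     0.7925     1.8441]
Δx = (I − A)⁻¹ Δd with Δd having +75 in the Petroleum component and 0 elsewhere.
So Δx_2 = L_22 · (+75), where L_22 = adj(I−A)_22 / det(I−A) = 0.5850 / 0.482625.
Δx_2 = 0.5850 × (+75) / 0.482625 = 43.875 / 0.482625 ≈ 90.91.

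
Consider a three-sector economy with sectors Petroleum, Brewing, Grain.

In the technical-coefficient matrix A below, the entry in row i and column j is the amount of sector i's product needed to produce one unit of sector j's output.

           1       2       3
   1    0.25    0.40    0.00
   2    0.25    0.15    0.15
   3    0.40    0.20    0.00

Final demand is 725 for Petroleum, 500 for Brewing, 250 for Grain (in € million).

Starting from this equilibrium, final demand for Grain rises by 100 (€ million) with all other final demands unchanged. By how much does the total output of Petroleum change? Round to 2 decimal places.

Δx_1 = 12.22

I − A =
  [   0.75    -0.40     0.00]
  [  -0.25     0.85    -0.15]
  [  -0.40    -0.20     1.00]
Cofactors of I−A, C_ij = (−1)^(i+j)·(minor ij) (rows/columns in the sector order above):
  C_11 = (0.85)(1.00) − (-0.15)(-0.20) = 0.8200
  C_12 = −[(-0.25)(1.00) − (-0.15)(-0.40)] = 0.3100
  C_13 = (-0.25)(-0.20) − (0.85)(-0.40) = 0.3900
  C_21 = −[(-0.40)(1.00) − (0.00)(-0.20)] = 0.4000
  C_22 = (0.75)(1.00) − (0.00)(-0.40) = 0.7500
  C_23 = −[(0.75)(-0.20) − (-0.40)(-0.40)] = 0.3100
  C_31 = (-0.40)(-0.15) − (0.00)(0.85) = 0.0600
  C_32 = −[(0.75)(-0.15) − (0.00)(-0.25)] = 0.1125
  C_33 = (0.75)(0.85) − (-0.40)(-0.25) = 0.5375
det(I−A) = Σ_j (I−A)_1j·C_1j = (0.75)(0.8200) + (-0.40)(0.3100) + (0.00)(0.3900) = 0.4910
adj(I−A) = Cᵀ =
  [ 0.8200   0.4000   0.0600]
  [ 0.3100   0.7500   0.1125]
  [ 0.3900   0.3100   0.5375]
(I − A)⁻¹ = adj(I−A) / det(I−A) ≈
  [   1.6701     0.8147     0.1222]
  [   0.6314     1.5275     0.2291]
  [   0.7943     0.6314     1.0947]
Δx = (I − A)⁻¹ Δd with Δd having +100 in the Grain component and 0 elsewhere.
So Δx_1 = L_13 · (+100), where L_13 = adj(I−A)_13 / det(I−A) = 0.0600 / 0.4910.
Δx_1 = 0.0600 × (+100) / 0.4910 = 6.00 / 0.4910 ≈ 12.22.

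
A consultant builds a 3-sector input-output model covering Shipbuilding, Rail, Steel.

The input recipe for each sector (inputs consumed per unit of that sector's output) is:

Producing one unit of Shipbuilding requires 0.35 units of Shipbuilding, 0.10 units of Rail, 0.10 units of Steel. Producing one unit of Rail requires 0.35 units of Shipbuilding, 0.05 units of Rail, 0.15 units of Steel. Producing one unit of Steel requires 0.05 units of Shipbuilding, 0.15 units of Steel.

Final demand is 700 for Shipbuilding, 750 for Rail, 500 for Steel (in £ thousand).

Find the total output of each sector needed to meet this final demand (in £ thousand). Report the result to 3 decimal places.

x_1 = 1670.156, x_2 = 965.280, x_3 = 955.068

I − A =
  [   0.65    -0.35    -0.05]
  [  -0.10     0.95     0.00]
  [  -0.10    -0.15     0.85]
Cofactors of I−A, C_ij = (−1)^(i+j)·(minor ij) (rows/columns in the sector order above):
  C_11 = (0.95)(0.85) − (0.00)(-0.15) = 0.8075
  C_12 = −[(-0.10)(0.85) − (0.00)(-0.10)] = 0.0850
  C_13 = (-0.10)(-0.15) − (0.95)(-0.10) = 0.1100
  C_21 = −[(-0.35)(0.85) − (-0.05)(-0.15)] = 0.3050
  C_22 = (0.65)(0.85) − (-0.05)(-0.10) = 0.5475
  C_23 = −[(0.65)(-0.15) − (-0.35)(-0.10)] = 0.1325
  C_31 = (-0.35)(0.00) − (-0.05)(0.95) = 0.0475
  C_32 = −[(0.65)(0.00) − (-0.05)(-0.10)] = 0.0050
  C_33 = (0.65)(0.95) − (-0.35)(-0.10) = 0.5825
det(I−A) = Σ_j (I−A)_1j·C_1j = (0.65)(0.8075) + (-0.35)(0.0850) + (-0.05)(0.1100) = 0.489625
adj(I−A) = Cᵀ =
  [ 0.8075   0.3050   0.0475]
  [ 0.0850   0.5475   0.0050]
  [ 0.1100   0.1325   0.5825]
(I − A)⁻¹ = adj(I−A) / det(I−A) ≈
  [   1.6492     0.6229     0.0970]
  [   0.1736     1.1182     0.0102]
  [   0.2247     0.2706     1.1897]
x = (I − A)⁻¹ d = adj(I−A)·d / det(I−A), with det(I−A) = 0.489625:
  x_1 = (0.8075·700 + 0.3050·750 + 0.0475·500) / 0.489625 = 817.75 / 0.489625 ≈ 1670.156
  x_2 = (0.0850·700 + 0.5475·750 + 0.0050·500) / 0.489625 = 472.625 / 0.489625 ≈ 965.280
  x_3 = (0.1100·700 + 0.1325·750 + 0.5825·500) / 0.489625 = 467.625 / 0.489625 ≈ 955.068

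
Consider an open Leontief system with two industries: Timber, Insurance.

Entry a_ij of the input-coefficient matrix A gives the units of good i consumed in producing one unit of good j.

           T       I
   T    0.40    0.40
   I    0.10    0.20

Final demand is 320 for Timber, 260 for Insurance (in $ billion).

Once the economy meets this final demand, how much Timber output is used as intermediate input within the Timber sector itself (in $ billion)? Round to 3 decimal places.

z_TT = 327.273

I − A =
  [   0.60    -0.40]
  [  -0.10     0.80]
det(I−A) = (0.60)(0.80) − (-0.40)(-0.10) = 0.4400
adj(I−A) = [[0.80, 0.40], [0.10, 0.60]]
(I − A)⁻¹ = adj(I−A) / det(I−A) ≈
  [   1.8182     0.9091]
  [   0.2273     1.3636]
First solve x = (I − A)⁻¹ d = adj(I−A)·d / det(I−A); in particular x_T = (0.80·320 + 0.40·260) / 0.4400 = 360.00 / 0.4400 ≈ 818.18182.
Intermediate flow from T to T: z_TT = a_TT · x_T = 0.40 × 360.00 / 0.4400 = 144.00 / 0.4400 ≈ 327.273.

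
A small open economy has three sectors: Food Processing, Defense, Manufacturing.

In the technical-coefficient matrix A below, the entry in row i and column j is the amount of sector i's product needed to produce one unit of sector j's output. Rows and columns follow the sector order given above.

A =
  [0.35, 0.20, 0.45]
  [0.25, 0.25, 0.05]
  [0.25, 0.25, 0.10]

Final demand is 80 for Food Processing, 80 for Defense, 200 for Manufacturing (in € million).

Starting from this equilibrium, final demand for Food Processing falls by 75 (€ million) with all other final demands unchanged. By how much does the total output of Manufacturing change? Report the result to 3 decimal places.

I − A =
  [   0.65    -0.20    -0.45]
  [  -0.25     0.75    -0.05]
  [  -0.25    -0.25     0.90]
Cofactors of I−A, C_ij = (−1)^(i+j)·(minor ij) (rows/columns in the sector order above):
  C_11 = (0.75)(0.90) − (-0.05)(-0.25) = 0.6625
  C_12 = −[(-0.25)(0.90) − (-0.05)(-0.25)] = 0.2375
  C_13 = (-0.25)(-0.25) − (0.75)(-0.25) = 0.2500
  C_21 = −[(-0.20)(0.90) − (-0.45)(-0.25)] = 0.2925
  C_22 = (0.65)(0.90) − (-0.45)(-0.25) = 0.4725
  C_23 = −[(0.65)(-0.25) − (-0.20)(-0.25)] = 0.2125
  C_31 = (-0.20)(-0.05) − (-0.45)(0.75) = 0.3475
  C_32 = −[(0.65)(-0.05) − (-0.45)(-0.25)] = 0.1450
  C_33 = (0.65)(0.75) − (-0.20)(-0.25) = 0.4375
det(I−A) = Σ_j (I−A)_1j·C_1j = (0.65)(0.6625) + (-0.20)(0.2375) + (-0.45)(0.2500) = 0.270625
adj(I−A) = Cᵀ =
  [ 0.6625   0.2925   0.3475]
  [ 0.2375   0.4725   0.1450]
  [ 0.2500   0.2125   0.4375]
(I − A)⁻¹ = adj(I−A) / det(I−A) ≈
  [   2.4480     1.0808     1.2841]
  [   0.8776     1.7460     0.5358]
  [   0.9238     0.7852     1.6166]
Δx = (I − A)⁻¹ Δd with Δd having -75 in the Food Processing component and 0 elsewhere.
So Δx_3 = L_31 · (-75), where L_31 = adj(I−A)_31 / det(I−A) = 0.2500 / 0.270625.
Δx_3 = 0.2500 × (-75) / 0.270625 = -18.75 / 0.270625 ≈ -69.284.

Δx_3 = -69.284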